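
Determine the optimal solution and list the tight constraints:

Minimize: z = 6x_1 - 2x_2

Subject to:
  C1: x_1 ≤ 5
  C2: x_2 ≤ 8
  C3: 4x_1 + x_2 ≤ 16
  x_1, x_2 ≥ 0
Optimal: x_1 = 0, x_2 = 8
Slack at optimum:
  C1: slack = 5
  C2: slack = 0 (binding)
  C3: slack = 8
  x_1 ≥ 0: x_1 = 0 (binding)
  x_2 ≥ 0: x_2 = 8
Binding constraints: C2, x_1 ≥ 0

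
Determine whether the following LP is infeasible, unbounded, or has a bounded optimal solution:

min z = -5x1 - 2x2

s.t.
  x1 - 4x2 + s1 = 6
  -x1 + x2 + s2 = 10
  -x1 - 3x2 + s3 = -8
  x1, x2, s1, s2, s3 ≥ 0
Feasible point: (0, 3) satisfies every constraint, so the LP is feasible.
Direction d = (1, 1): for each constraint row a, a·d ≤ 0 —
  (1)(1) + (-4)(1) = -3 ≤ 0
  (-1)(1) + (1)(1) = 0 ≤ 0
  (-1)(1) + (-3)(1) = -4 ≤ 0
and d ≥ 0, so (0, 3) + t·d stays feasible for every t ≥ 0. Along this ray z = -5x1 - 2x2 changes by -7 per unit t, so z → −∞.

The LP is unbounded; z can be made arbitrarily small.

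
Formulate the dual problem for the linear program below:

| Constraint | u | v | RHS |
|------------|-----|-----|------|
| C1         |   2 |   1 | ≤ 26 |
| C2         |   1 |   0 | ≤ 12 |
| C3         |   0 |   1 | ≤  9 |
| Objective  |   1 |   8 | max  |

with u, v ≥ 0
Minimize: z = 26y1 + 12y2 + 9y3

Subject to:
  C1: -2y1 - y2 ≤ -1
  C2: -y1 - y3 ≤ -8
  y1, y2, y3 ≥ 0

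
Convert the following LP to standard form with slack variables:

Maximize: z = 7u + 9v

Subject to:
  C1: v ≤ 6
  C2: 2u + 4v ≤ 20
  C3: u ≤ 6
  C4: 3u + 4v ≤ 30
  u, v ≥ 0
max z = 7u + 9v

s.t.
  v + s1 = 6
  2u + 4v + s2 = 20
  u + s3 = 6
  3u + 4v + s4 = 30
  u, v, s1, s2, s3, s4 ≥ 0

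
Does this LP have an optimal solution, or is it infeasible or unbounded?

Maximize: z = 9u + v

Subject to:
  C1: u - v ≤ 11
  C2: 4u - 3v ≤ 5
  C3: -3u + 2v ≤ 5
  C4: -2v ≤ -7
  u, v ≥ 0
Feasible point: (1, 4) satisfies every constraint, so the LP is feasible.
Direction d = (3, 4): for each constraint row a, a·d ≤ 0 —
  (1)(3) + (-1)(4) = -1 ≤ 0
  (4)(3) + (-3)(4) = 0 ≤ 0
  (-3)(3) + (2)(4) = -1 ≤ 0
  (0)(3) + (-2)(4) = -8 ≤ 0
and d ≥ 0, so (1, 4) + t·d stays feasible for every t ≥ 0. Along this ray z = 9u + v changes by 31 per unit t, so z → +∞.

Unbounded — the objective can increase without bound over the feasible region.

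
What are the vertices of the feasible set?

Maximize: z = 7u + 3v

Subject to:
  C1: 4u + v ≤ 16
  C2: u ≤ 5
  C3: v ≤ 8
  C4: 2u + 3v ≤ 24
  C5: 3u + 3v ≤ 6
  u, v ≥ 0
Each vertex is the intersection of two constraint boundaries that also satisfies all remaining constraints:
  u = 0 and v = 0 → (0, 0)
  3u + 3v = 6 and v = 0 → (2, 0)
  3u + 3v = 6 and u = 0 → (0, 2)

Vertices: (0, 0), (2, 0), (0, 2)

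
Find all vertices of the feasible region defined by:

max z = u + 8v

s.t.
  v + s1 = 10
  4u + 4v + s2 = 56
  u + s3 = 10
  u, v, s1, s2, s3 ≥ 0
Each vertex is the intersection of two constraint boundaries that also satisfies all remaining constraints:
  u = 0 and v = 0 → (0, 0)
  u = 10 and v = 0 → (10, 0)
  4u + 4v = 56 and u = 10 → (10, 4)
  v = 10 and 4u + 4v = 56 → (4, 10)
  v = 10 and u = 0 → (0, 10)

Vertices: (0, 0), (10, 0), (10, 4), (4, 10), (0, 10)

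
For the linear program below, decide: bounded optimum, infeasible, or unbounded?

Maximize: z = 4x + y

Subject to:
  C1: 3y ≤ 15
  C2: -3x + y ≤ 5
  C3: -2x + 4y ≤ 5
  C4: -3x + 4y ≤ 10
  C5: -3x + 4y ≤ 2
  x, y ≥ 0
Feasible point: (0, 0) satisfies every constraint, so the LP is feasible.
Direction d = (1, 0): for each constraint row a, a·d ≤ 0 —
  (0)(1) + (3)(0) = 0 ≤ 0
  (-3)(1) + (1)(0) = -3 ≤ 0
  (-2)(1) + (4)(0) = -2 ≤ 0
  (-3)(1) + (4)(0) = -3 ≤ 0
  (-3)(1) + (4)(0) = -3 ≤ 0
and d ≥ 0, so (0, 0) + t·d stays feasible for every t ≥ 0. Along this ray z = 4x + y changes by 4 per unit t, so z → +∞.

The LP is unbounded; z can be made arbitrarily large.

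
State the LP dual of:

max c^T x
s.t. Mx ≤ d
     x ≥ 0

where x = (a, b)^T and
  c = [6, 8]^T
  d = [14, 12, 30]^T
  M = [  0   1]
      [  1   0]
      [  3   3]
Minimize: z = 14y1 + 12y2 + 30y3

Subject to:
  C1: -y2 - 3y3 ≤ -6
  C2: -y1 - 3y3 ≤ -8
  y1, y2, y3 ≥ 0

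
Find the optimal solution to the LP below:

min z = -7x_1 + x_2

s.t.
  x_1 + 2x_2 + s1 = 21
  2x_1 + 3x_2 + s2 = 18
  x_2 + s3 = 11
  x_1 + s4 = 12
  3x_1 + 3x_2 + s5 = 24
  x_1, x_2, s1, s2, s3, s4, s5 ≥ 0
x_1 = 8, x_2 = 0, z = -56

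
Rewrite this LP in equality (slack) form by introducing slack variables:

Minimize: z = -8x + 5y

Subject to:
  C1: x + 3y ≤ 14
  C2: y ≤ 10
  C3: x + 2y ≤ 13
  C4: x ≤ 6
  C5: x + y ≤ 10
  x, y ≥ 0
min z = -8x + 5y

s.t.
  x + 3y + s1 = 14
  y + s2 = 10
  x + 2y + s3 = 13
  x + s4 = 6
  x + y + s5 = 10
  x, y, s1, s2, s3, s4, s5 ≥ 0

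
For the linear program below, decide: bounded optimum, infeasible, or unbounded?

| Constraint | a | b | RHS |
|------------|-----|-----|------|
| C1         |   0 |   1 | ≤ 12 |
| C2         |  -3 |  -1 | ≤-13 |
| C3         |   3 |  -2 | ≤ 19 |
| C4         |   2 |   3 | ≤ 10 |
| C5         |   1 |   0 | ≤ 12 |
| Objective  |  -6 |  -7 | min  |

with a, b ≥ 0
The point (5, 0) satisfies every constraint, so the LP is feasible; the constraints give a ≤ 12 and b ≤ 12, which with a, b ≥ 0 keep the feasible region inside a bounded box. A feasible, bounded LP attains a finite optimum at a vertex.

The LP has an optimal solution: (5, 0) with z = -30.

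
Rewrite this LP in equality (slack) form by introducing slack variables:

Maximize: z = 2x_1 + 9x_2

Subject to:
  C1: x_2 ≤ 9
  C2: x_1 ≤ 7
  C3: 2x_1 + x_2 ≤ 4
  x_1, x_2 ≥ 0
max z = 2x_1 + 9x_2

s.t.
  x_2 + s1 = 9
  x_1 + s2 = 7
  2x_1 + x_2 + s3 = 4
  x_1, x_2, s1, s2, s3 ≥ 0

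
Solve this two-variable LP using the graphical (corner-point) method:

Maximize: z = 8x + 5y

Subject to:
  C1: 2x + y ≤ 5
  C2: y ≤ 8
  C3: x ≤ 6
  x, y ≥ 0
Each vertex is the intersection of two constraint boundaries that also satisfies all remaining constraints:
  x = 0 and y = 0 → (0, 0)
  2x + y = 5 and y = 0 → (2.5, 0)
  2x + y = 5 and x = 0 → (0, 5)

Evaluating z = 8x + 5y at each vertex:
  (0, 0): z = 0
  (2.5, 0): z = 20
  (0, 5): z = 25

The maximum is at (0, 5) with z = 25.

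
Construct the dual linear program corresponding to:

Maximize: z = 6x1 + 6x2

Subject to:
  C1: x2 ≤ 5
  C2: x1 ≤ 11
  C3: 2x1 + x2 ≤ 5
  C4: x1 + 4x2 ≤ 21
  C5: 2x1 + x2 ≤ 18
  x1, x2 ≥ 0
Minimize: z = 5y1 + 11y2 + 5y3 + 21y4 + 18y5

Subject to:
  C1: -y2 - 2y3 - y4 - 2y5 ≤ -6
  C2: -y1 - y3 - 4y4 - y5 ≤ -6
  y1, y2, y3, y4, y5 ≥ 0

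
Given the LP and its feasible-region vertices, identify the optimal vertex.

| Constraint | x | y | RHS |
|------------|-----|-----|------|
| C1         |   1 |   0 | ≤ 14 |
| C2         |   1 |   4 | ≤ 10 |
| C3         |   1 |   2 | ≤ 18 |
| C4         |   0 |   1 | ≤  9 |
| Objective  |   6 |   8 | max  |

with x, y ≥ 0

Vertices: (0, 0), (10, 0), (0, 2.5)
Evaluating z = 6x + 8y at each vertex:
  (0, 0): z = 0
  (10, 0): z = 60
  (0, 2.5): z = 20

The largest value is z = 60, attained at (10, 0).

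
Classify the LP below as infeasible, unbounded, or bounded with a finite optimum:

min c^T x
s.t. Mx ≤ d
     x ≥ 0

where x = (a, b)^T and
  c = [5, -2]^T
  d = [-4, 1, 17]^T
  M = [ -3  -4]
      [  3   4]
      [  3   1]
One constraint requires 3a + 4b ≤ 1, while the constraint -3a - 4b ≤ -4 is equivalent to 3a + 4b ≥ 4. Together they would need 4 ≤ 3a + 4b ≤ 1, which is impossible since 4 > 1. No point satisfies all constraints.

Infeasible — the constraint set is empty.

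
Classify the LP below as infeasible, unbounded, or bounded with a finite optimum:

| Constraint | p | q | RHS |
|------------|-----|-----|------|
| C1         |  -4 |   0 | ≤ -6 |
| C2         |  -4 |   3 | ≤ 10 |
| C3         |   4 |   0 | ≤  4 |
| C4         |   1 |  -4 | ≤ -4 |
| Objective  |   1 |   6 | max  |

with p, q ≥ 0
C3 requires 4p ≤ 4, while C1 (-4p ≤ -6) is equivalent to 4p ≥ 6. Together they would need 6 ≤ 4p ≤ 4, which is impossible since 6 > 4. No point satisfies all constraints.

Infeasible: no point satisfies all constraints simultaneously.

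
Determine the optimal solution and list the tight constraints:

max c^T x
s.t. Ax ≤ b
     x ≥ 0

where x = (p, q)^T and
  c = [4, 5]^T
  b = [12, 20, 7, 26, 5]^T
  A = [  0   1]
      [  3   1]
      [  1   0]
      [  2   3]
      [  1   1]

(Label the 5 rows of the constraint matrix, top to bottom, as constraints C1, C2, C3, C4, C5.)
Optimal: p = 0, q = 5
Slack at optimum:
  C1: slack = 7
  C2: slack = 15
  C3: slack = 7
  C4: slack = 11
  C5: slack = 0 (binding)
  p ≥ 0: p = 0 (binding)
  q ≥ 0: q = 5
Binding constraints: C5, p ≥ 0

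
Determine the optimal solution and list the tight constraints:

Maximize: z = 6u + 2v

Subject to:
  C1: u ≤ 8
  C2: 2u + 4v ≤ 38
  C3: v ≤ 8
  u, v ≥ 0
Optimal: u = 8, v = 5.5
Binding: C1, C2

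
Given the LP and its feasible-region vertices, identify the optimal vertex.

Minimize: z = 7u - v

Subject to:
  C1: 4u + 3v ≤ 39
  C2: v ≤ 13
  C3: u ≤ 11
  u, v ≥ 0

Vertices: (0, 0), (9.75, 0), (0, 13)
Evaluating z = 7u - v at each vertex:
  (0, 0): z = 0
  (9.75, 0): z = 68.25
  (0, 13): z = -13

The smallest value is z = -13, attained at (0, 13).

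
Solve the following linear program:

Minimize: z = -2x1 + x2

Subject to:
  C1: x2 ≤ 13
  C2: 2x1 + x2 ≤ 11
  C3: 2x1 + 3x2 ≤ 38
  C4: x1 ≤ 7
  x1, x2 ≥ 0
x1 = 5.5, x2 = 0, z = -11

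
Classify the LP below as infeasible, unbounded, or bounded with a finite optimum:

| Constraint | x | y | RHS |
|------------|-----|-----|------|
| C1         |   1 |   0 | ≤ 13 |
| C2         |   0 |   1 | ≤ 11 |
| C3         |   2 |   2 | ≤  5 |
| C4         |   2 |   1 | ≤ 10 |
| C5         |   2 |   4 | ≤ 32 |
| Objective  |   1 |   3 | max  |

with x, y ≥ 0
The point (0, 2.5) satisfies every constraint, so the LP is feasible; the constraints give x ≤ 13 and y ≤ 11, which with x, y ≥ 0 keep the feasible region inside a bounded box. A feasible, bounded LP attains a finite optimum at a vertex.

Feasible with finite optimum z* = 7.5 at (0, 2.5).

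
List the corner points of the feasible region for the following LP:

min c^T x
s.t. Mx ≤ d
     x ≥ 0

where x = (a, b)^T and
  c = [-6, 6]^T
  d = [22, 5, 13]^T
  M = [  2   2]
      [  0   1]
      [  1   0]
Each vertex is the intersection of two constraint boundaries that also satisfies all remaining constraints:
  a = 0 and b = 0 → (0, 0)
  2a + 2b = 22 and b = 0 → (11, 0)
  2a + 2b = 22 and b = 5 → (6, 5)
  b = 5 and a = 0 → (0, 5)

Vertices: (0, 0), (11, 0), (6, 5), (0, 5)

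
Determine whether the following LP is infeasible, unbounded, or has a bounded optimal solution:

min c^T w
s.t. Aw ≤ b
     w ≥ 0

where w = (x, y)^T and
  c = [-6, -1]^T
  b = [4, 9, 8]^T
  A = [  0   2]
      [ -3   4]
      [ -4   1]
Feasible point: (0, 0) satisfies every constraint, so the LP is feasible.
Direction d = (1, 0): for each constraint row a, a·d ≤ 0 —
  (0)(1) + (2)(0) = 0 ≤ 0
  (-3)(1) + (4)(0) = -3 ≤ 0
  (-4)(1) + (1)(0) = -4 ≤ 0
and d ≥ 0, so (0, 0) + t·d stays feasible for every t ≥ 0. Along this ray z = -6x - y changes by -6 per unit t, so z → −∞.

The LP is unbounded; z can be made arbitrarily small.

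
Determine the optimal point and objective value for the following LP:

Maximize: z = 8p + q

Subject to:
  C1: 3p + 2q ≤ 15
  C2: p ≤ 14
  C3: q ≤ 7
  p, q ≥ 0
Each vertex is the intersection of two constraint boundaries that also satisfies all remaining constraints:
  p = 0 and q = 0 → (0, 0)
  3p + 2q = 15 and q = 0 → (5, 0)
  3p + 2q = 15 and q = 7 → (0.3333, 7)
  q = 7 and p = 0 → (0, 7)

Evaluating z = 8p + q at each vertex:
  (0, 0): z = 0
  (5, 0): z = 40
  (0.3333, 7): z = 9.667
  (0, 7): z = 7

The maximum is at (5, 0) with z = 40.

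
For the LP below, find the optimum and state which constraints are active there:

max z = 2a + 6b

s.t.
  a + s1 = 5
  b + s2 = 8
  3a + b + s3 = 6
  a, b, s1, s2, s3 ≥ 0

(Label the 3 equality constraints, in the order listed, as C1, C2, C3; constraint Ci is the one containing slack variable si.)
Optimal: a = 0, b = 6
Binding: C3, a ≥ 0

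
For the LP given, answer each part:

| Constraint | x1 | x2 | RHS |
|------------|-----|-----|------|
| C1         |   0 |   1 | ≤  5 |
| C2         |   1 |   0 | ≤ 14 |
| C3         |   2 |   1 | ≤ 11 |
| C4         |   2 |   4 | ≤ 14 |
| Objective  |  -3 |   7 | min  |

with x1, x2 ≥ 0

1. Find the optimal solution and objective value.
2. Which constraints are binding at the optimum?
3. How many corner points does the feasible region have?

1. x1 = 5.5, x2 = 0, z = -16.5
2. C3, x2 ≥ 0
3. 4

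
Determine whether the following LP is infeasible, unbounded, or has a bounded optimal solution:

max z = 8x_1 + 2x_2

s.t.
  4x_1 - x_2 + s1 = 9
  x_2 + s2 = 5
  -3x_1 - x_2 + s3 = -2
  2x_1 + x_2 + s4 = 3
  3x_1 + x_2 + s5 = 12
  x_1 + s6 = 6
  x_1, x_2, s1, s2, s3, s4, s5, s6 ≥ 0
The point (1.5, 0) satisfies every constraint, so the LP is feasible; the constraints give x_1 ≤ 6 and x_2 ≤ 5, which with x_1, x_2 ≥ 0 keep the feasible region inside a bounded box. A feasible, bounded LP attains a finite optimum at a vertex.

Evaluating z = 8x_1 + 2x_2 at each vertex:
  (0.6667, 0): z = 5.333
  (1.5, 0): z = 12
  (0, 3): z = 6
  (0, 2): z = 4

Bounded optimum: z* = 12 at (1.5, 0).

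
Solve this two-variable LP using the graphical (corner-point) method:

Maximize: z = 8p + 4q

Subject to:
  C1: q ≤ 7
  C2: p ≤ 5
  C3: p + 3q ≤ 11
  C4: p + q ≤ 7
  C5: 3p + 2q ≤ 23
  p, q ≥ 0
Each vertex is the intersection of two constraint boundaries that also satisfies all remaining constraints:
  p = 0 and q = 0 → (0, 0)
  p = 5 and q = 0 → (5, 0)
  p = 5 and p + 3q = 11 → (5, 2)
  p + 3q = 11 and p = 0 → (0, 3.667)

Evaluating z = 8p + 4q at each vertex:
  (0, 0): z = 0
  (5, 0): z = 40
  (5, 2): z = 48
  (0, 3.667): z = 14.67

The maximum is at (5, 2) with z = 48.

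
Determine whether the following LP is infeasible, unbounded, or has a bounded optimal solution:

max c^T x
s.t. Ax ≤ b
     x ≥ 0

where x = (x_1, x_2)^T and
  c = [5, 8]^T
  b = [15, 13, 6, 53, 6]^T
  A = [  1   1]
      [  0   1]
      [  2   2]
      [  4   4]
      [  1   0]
The point (0, 3) satisfies every constraint, so the LP is feasible; the constraints give x_1 ≤ 6 and x_2 ≤ 13, which with x_1, x_2 ≥ 0 keep the feasible region inside a bounded box. A feasible, bounded LP attains a finite optimum at a vertex.

Evaluating z = 5x_1 + 8x_2 at each vertex:
  (0, 0): z = 0
  (3, 0): z = 15
  (0, 3): z = 24

Feasible with finite optimum z* = 24 at (0, 3).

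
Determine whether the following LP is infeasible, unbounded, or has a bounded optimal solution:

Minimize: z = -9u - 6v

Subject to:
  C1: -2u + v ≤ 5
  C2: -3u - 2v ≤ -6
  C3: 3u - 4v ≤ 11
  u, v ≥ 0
Feasible point: (2, 0) satisfies every constraint, so the LP is feasible.
Direction d = (1, 1): for each constraint row a, a·d ≤ 0 —
  (-2)(1) + (1)(1) = -1 ≤ 0
  (-3)(1) + (-2)(1) = -5 ≤ 0
  (3)(1) + (-4)(1) = -1 ≤ 0
and d ≥ 0, so (2, 0) + t·d stays feasible for every t ≥ 0. Along this ray z = -9u - 6v changes by -15 per unit t, so z → −∞.

Unbounded — the objective can decrease without bound over the feasible region.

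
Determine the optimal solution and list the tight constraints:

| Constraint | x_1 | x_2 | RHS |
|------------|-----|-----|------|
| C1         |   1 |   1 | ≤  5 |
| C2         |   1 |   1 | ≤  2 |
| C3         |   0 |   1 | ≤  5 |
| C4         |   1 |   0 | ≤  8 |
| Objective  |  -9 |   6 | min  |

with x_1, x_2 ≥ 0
Optimal: x_1 = 2, x_2 = 0
Binding: C2, x_2 ≥ 0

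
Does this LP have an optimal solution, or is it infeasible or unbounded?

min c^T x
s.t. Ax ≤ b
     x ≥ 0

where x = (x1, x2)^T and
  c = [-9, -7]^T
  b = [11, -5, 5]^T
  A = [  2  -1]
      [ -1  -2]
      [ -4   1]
Feasible point: (0, 3) satisfies every constraint, so the LP is feasible.
Direction d = (1, 2): for each constraint row a, a·d ≤ 0 —
  (2)(1) + (-1)(2) = 0 ≤ 0
  (-1)(1) + (-2)(2) = -5 ≤ 0
  (-4)(1) + (1)(2) = -2 ≤ 0
and d ≥ 0, so (0, 3) + t·d stays feasible for every t ≥ 0. Along this ray z = -9x1 - 7x2 changes by -23 per unit t, so z → −∞.

Unbounded — the objective can decrease without bound over the feasible region.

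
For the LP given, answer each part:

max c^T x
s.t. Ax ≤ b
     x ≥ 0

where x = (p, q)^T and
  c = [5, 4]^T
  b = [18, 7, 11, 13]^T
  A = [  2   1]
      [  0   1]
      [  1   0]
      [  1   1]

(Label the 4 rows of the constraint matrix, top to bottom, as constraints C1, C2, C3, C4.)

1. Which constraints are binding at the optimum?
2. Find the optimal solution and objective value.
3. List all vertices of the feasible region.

1. C1, C2
2. p = 5.5, q = 7, z = 55.5
3. (0, 0), (9, 0), (5.5, 7), (0, 7)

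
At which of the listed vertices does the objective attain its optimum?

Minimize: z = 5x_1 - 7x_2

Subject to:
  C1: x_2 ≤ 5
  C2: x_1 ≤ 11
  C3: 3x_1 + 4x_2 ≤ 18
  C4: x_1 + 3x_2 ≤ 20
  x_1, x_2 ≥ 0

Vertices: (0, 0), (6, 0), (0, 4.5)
Evaluating z = 5x_1 - 7x_2 at each vertex:
  (0, 0): z = 0
  (6, 0): z = 30
  (0, 4.5): z = -31.5

The smallest value is z = -31.5, attained at (0, 4.5).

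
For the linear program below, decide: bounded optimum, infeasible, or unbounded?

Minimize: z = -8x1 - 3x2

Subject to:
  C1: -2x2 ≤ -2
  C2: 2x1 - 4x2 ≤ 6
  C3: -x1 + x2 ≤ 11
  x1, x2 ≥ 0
Feasible point: (0, 1) satisfies every constraint, so the LP is feasible.
Direction d = (1, 1): for each constraint row a, a·d ≤ 0 —
  (0)(1) + (-2)(1) = -2 ≤ 0
  (2)(1) + (-4)(1) = -2 ≤ 0
  (-1)(1) + (1)(1) = 0 ≤ 0
and d ≥ 0, so (0, 1) + t·d stays feasible for every t ≥ 0. Along this ray z = -8x1 - 3x2 changes by -11 per unit t, so z → −∞.

Unbounded — the objective can decrease without bound over the feasible region.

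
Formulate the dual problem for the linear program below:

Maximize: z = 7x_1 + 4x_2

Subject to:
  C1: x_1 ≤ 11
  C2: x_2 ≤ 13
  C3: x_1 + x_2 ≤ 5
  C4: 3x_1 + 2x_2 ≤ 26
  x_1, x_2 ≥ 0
Minimize: z = 11y1 + 13y2 + 5y3 + 26y4

Subject to:
  C1: -y1 - y3 - 3y4 ≤ -7
  C2: -y2 - y3 - 2y4 ≤ -4
  y1, y2, y3, y4 ≥ 0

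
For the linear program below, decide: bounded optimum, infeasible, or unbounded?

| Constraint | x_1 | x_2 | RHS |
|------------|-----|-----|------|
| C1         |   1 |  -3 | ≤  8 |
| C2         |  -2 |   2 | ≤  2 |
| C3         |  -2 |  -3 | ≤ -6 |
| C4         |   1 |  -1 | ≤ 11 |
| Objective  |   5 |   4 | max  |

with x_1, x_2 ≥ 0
Feasible point: (1, 2) satisfies every constraint, so the LP is feasible.
Direction d = (1, 1): for each constraint row a, a·d ≤ 0 —
  (1)(1) + (-3)(1) = -2 ≤ 0
  (-2)(1) + (2)(1) = 0 ≤ 0
  (-2)(1) + (-3)(1) = -5 ≤ 0
  (1)(1) + (-1)(1) = 0 ≤ 0
and d ≥ 0, so (1, 2) + t·d stays feasible for every t ≥ 0. Along this ray z = 5x_1 + 4x_2 changes by 9 per unit t, so z → +∞.

Unbounded — the objective can increase without bound over the feasible region.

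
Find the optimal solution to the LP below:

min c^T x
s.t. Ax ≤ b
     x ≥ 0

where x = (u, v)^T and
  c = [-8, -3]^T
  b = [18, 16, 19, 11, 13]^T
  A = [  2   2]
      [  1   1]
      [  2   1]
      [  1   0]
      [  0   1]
Each vertex is the intersection of two constraint boundaries that also satisfies all remaining constraints:
  u = 0 and v = 0 → (0, 0)
  2u + 2v = 18 and v = 0 → (9, 0)
  2u + 2v = 18 and u = 0 → (0, 9)

Evaluating z = -8u - 3v at each vertex:
  (0, 0): z = 0
  (9, 0): z = -72
  (0, 9): z = -27

The minimum is at (9, 0) with z = -72.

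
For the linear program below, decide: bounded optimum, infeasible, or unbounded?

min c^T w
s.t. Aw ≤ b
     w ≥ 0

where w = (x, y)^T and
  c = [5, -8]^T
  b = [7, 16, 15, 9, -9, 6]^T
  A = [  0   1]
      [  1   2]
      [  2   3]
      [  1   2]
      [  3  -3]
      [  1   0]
The point (0, 4.5) satisfies every constraint, so the LP is feasible; the constraints give x ≤ 6 and y ≤ 7, which with x, y ≥ 0 keep the feasible region inside a bounded box. A feasible, bounded LP attains a finite optimum at a vertex.

The LP has an optimal solution: (0, 4.5) with z = -36.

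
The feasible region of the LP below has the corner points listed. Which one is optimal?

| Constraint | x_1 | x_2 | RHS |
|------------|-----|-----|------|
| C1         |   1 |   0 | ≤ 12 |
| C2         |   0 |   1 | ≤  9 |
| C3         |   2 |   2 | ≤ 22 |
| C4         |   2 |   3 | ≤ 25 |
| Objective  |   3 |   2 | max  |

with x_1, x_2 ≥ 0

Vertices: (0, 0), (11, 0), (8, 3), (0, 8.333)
Evaluating z = 3x_1 + 2x_2 at each vertex:
  (0, 0): z = 0
  (11, 0): z = 33
  (8, 3): z = 30
  (0, 8.333): z = 16.67

The largest value is z = 33, attained at (11, 0).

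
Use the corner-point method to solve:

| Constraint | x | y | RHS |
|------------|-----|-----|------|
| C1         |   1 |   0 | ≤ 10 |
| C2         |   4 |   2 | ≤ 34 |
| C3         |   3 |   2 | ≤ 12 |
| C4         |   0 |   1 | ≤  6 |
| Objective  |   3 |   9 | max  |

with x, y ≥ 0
x = 0, y = 6, z = 54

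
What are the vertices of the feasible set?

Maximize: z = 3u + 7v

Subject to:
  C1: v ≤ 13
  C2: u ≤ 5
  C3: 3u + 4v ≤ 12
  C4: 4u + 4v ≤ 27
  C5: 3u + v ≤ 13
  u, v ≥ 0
Each vertex is the intersection of two constraint boundaries that also satisfies all remaining constraints:
  u = 0 and v = 0 → (0, 0)
  3u + 4v = 12 and v = 0 → (4, 0)
  3u + 4v = 12 and u = 0 → (0, 3)

Vertices: (0, 0), (4, 0), (0, 3)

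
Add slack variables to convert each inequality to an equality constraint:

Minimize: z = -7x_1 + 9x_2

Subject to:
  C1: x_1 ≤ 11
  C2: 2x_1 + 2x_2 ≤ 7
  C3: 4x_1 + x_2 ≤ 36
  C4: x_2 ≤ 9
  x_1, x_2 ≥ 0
min z = -7x_1 + 9x_2

s.t.
  x_1 + s1 = 11
  2x_1 + 2x_2 + s2 = 7
  4x_1 + x_2 + s3 = 36
  x_2 + s4 = 9
  x_1, x_2, s1, s2, s3, s4 ≥ 0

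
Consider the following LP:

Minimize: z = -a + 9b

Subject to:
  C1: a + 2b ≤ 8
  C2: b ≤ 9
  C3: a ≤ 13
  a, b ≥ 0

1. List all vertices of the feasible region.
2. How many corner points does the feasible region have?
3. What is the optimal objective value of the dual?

1. (0, 0), (8, 0), (0, 4)
2. 3
3. -8 (by strong duality, equal to the primal optimum)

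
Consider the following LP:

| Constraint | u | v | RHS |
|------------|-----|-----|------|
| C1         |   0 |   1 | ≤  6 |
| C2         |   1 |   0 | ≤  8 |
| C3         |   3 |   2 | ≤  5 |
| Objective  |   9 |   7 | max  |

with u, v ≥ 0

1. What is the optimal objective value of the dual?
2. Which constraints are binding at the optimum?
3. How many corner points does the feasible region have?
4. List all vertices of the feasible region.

1. 17.5 (by strong duality, equal to the primal optimum)
2. C3, u ≥ 0
3. 3
4. (0, 0), (1.667, 0), (0, 2.5)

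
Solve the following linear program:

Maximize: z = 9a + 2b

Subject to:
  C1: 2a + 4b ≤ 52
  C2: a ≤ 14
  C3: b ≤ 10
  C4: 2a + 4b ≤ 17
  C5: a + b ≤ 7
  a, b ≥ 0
Each vertex is the intersection of two constraint boundaries that also satisfies all remaining constraints:
  a = 0 and b = 0 → (0, 0)
  a + b = 7 and b = 0 → (7, 0)
  2a + 4b = 17 and a + b = 7 → (5.5, 1.5)
  2a + 4b = 17 and a = 0 → (0, 4.25)

Evaluating z = 9a + 2b at each vertex:
  (0, 0): z = 0
  (7, 0): z = 63
  (5.5, 1.5): z = 52.5
  (0, 4.25): z = 8.5

The maximum is at (7, 0) with z = 63.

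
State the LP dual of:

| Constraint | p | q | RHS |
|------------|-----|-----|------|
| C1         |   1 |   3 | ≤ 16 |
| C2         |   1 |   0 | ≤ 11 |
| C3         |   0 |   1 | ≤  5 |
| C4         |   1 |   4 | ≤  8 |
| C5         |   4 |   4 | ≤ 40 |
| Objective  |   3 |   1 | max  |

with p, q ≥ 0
Minimize: z = 16y1 + 11y2 + 5y3 + 8y4 + 40y5

Subject to:
  C1: -y1 - y2 - y4 - 4y5 ≤ -3
  C2: -3y1 - y3 - 4y4 - 4y5 ≤ -1
  y1, y2, y3, y4, y5 ≥ 0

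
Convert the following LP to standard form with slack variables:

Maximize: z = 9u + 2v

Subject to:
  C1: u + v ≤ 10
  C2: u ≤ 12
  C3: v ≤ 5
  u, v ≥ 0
max z = 9u + 2v

s.t.
  u + v + s1 = 10
  u + s2 = 12
  v + s3 = 5
  u, v, s1, s2, s3 ≥ 0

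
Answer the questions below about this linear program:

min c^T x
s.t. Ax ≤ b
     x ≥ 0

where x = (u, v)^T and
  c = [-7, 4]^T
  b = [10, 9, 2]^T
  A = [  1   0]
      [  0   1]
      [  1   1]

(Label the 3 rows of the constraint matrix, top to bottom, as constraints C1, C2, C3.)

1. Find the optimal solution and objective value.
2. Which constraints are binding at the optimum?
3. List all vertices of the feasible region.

1. u = 2, v = 0, z = -14
2. C3, v ≥ 0
3. (0, 0), (2, 0), (0, 2)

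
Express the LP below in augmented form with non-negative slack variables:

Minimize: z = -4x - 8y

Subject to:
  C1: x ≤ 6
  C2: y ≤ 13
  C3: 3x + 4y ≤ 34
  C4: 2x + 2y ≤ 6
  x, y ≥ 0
min z = -4x - 8y

s.t.
  x + s1 = 6
  y + s2 = 13
  3x + 4y + s3 = 34
  2x + 2y + s4 = 6
  x, y, s1, s2, s3, s4 ≥ 0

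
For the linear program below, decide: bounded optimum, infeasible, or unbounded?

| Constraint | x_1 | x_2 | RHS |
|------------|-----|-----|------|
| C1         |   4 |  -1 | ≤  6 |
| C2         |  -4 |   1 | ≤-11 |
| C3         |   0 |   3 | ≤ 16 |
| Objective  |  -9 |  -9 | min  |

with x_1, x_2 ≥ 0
C1 requires 4x_1 - x_2 ≤ 6, while C2 (-4x_1 + x_2 ≤ -11) is equivalent to 4x_1 - x_2 ≥ 11. Together they would need 11 ≤ 4x_1 - x_2 ≤ 6, which is impossible since 11 > 6. No point satisfies all constraints.

The feasible region is empty; the LP is infeasible.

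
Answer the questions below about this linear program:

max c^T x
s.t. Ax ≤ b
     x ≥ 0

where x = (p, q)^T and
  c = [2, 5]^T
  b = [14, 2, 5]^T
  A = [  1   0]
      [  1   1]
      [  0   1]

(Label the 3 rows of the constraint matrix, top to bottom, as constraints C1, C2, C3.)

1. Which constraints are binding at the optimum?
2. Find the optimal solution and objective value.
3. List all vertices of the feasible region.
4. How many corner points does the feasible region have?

1. C2, p ≥ 0
2. p = 0, q = 2, z = 10
3. (0, 0), (2, 0), (0, 2)
4. 3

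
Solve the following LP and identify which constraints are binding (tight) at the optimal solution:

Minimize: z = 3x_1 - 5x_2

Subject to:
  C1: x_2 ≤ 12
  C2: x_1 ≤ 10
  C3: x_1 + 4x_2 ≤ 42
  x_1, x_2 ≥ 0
Optimal: x_1 = 0, x_2 = 10.5
Slack at optimum:
  C1: slack = 1.5
  C2: slack = 10
  C3: slack = 0 (binding)
  x_1 ≥ 0: x_1 = 0 (binding)
  x_2 ≥ 0: x_2 = 10.5
Binding constraints: C3, x_1 ≥ 0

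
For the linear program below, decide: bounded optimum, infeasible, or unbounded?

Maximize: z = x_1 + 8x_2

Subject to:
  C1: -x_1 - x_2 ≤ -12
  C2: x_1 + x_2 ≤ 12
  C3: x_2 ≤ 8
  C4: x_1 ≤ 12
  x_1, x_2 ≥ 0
The point (4, 8) satisfies every constraint, so the LP is feasible; the constraints give x_1 ≤ 12 and x_2 ≤ 8, which with x_1, x_2 ≥ 0 keep the feasible region inside a bounded box. A feasible, bounded LP attains a finite optimum at a vertex.

Evaluating z = x_1 + 8x_2 at each vertex:
  (12, 0): z = 12
  (4, 8): z = 68

Feasible with finite optimum z* = 68 at (4, 8).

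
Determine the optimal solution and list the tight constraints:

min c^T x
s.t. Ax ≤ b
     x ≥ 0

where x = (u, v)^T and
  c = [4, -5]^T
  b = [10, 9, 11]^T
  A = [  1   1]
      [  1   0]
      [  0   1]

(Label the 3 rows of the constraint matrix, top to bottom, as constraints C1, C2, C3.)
Optimal: u = 0, v = 10
Slack at optimum:
  C1: slack = 0 (binding)
  C2: slack = 9
  C3: slack = 1
  u ≥ 0: u = 0 (binding)
  v ≥ 0: v = 10
Binding constraints: C1, u ≥ 0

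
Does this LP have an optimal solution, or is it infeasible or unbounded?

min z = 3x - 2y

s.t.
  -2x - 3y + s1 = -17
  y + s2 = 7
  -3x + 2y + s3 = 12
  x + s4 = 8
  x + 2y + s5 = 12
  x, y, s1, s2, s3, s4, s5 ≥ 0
The point (0, 6) satisfies every constraint, so the LP is feasible; the constraints give x ≤ 8 and y ≤ 7, which with x, y ≥ 0 keep the feasible region inside a bounded box. A feasible, bounded LP attains a finite optimum at a vertex.

Evaluating z = 3x - 2y at each vertex:
  (8, 0.3333): z = 23.33
  (8, 2): z = 20
  (0, 6): z = -12
  (0, 5.667): z = -11.33

The LP has an optimal solution: (0, 6) with z = -12.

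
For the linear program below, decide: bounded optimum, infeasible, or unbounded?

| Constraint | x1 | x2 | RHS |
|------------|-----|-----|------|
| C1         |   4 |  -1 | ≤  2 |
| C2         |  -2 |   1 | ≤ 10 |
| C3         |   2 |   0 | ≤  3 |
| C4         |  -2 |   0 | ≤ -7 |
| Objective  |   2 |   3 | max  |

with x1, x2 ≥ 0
C3 requires 2x1 ≤ 3, while C4 (-2x1 ≤ -7) is equivalent to 2x1 ≥ 7. Together they would need 7 ≤ 2x1 ≤ 3, which is impossible since 7 > 3. No point satisfies all constraints.

Infeasible — the constraint set is empty.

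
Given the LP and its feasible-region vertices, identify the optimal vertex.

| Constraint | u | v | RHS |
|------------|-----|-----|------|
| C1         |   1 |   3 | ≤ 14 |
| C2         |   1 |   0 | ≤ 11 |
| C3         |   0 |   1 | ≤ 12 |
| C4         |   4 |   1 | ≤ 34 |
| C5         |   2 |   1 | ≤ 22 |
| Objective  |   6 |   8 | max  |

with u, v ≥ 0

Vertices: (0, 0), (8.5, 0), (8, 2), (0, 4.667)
Evaluating z = 6u + 8v at each vertex:
  (0, 0): z = 0
  (8.5, 0): z = 51
  (8, 2): z = 64
  (0, 4.667): z = 37.33

The largest value is z = 64, attained at (8, 2).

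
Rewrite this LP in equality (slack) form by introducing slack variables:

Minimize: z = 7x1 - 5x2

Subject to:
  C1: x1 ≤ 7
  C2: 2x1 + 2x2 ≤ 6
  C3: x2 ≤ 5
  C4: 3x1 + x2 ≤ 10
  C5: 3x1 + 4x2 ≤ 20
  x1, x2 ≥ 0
min z = 7x1 - 5x2

s.t.
  x1 + s1 = 7
  2x1 + 2x2 + s2 = 6
  x2 + s3 = 5
  3x1 + x2 + s4 = 10
  3x1 + 4x2 + s5 = 20
  x1, x2, s1, s2, s3, s4, s5 ≥ 0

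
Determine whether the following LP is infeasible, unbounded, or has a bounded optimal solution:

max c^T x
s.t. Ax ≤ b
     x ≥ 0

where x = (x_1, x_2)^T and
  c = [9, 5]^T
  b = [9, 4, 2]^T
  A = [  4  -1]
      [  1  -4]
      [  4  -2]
Feasible point: (0, 0) satisfies every constraint, so the LP is feasible.
Direction d = (0, 1): for each constraint row a, a·d ≤ 0 —
  (4)(0) + (-1)(1) = -1 ≤ 0
  (1)(0) + (-4)(1) = -4 ≤ 0
  (4)(0) + (-2)(1) = -2 ≤ 0
and d ≥ 0, so (0, 0) + t·d stays feasible for every t ≥ 0. Along this ray z = 9x_1 + 5x_2 changes by 5 per unit t, so z → +∞.

Unbounded — the objective can increase without bound over the feasible region.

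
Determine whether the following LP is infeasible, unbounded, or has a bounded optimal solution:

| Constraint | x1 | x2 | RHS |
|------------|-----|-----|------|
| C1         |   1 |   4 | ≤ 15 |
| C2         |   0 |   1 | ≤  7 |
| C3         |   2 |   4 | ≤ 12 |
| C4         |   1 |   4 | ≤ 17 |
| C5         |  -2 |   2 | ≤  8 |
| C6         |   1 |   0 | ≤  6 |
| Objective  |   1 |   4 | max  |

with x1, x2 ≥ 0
The point (0, 3) satisfies every constraint, so the LP is feasible; the constraints give x1 ≤ 6 and x2 ≤ 7, which with x1, x2 ≥ 0 keep the feasible region inside a bounded box. A feasible, bounded LP attains a finite optimum at a vertex.

Feasible with finite optimum z* = 12 at (0, 3).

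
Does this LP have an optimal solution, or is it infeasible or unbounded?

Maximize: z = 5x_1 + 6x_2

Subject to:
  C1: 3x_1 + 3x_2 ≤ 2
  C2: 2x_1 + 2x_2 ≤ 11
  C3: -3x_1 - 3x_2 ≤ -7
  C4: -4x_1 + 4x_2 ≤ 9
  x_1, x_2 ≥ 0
C1 requires 3x_1 + 3x_2 ≤ 2, while C3 (-3x_1 - 3x_2 ≤ -7) is equivalent to 3x_1 + 3x_2 ≥ 7. Together they would need 7 ≤ 3x_1 + 3x_2 ≤ 2, which is impossible since 7 > 2. No point satisfies all constraints.

Infeasible: no point satisfies all constraints simultaneously.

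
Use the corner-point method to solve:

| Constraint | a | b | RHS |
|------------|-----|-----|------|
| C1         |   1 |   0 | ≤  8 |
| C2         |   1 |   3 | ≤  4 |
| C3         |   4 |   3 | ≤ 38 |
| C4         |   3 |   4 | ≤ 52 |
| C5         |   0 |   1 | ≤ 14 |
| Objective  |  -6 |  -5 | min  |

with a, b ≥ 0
Each vertex is the intersection of two constraint boundaries that also satisfies all remaining constraints:
  a = 0 and b = 0 → (0, 0)
  a + 3b = 4 and b = 0 → (4, 0)
  a + 3b = 4 and a = 0 → (0, 1.333)

Evaluating z = -6a - 5b at each vertex:
  (0, 0): z = 0
  (4, 0): z = -24
  (0, 1.333): z = -6.667

The minimum is at (4, 0) with z = -24.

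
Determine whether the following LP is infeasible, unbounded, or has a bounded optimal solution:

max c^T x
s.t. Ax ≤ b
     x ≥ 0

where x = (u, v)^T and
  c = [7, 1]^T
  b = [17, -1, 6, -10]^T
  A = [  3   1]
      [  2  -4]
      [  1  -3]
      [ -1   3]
One constraint requires u - 3v ≤ 6, while the constraint -u + 3v ≤ -10 is equivalent to u - 3v ≥ 10. Together they would need 10 ≤ u - 3v ≤ 6, which is impossible since 10 > 6. No point satisfies all constraints.

The feasible region is empty; the LP is infeasible.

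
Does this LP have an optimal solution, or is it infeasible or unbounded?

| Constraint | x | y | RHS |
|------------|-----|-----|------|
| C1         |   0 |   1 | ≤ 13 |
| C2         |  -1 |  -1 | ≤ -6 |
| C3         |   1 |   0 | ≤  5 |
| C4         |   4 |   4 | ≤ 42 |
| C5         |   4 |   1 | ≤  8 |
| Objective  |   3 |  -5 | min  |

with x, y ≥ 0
The point (0, 8) satisfies every constraint, so the LP is feasible; the constraints give x ≤ 5 and y ≤ 13, which with x, y ≥ 0 keep the feasible region inside a bounded box. A feasible, bounded LP attains a finite optimum at a vertex.

Evaluating z = 3x - 5y at each vertex:
  (0, 6): z = -30
  (0.6667, 5.333): z = -24.67
  (0, 8): z = -40

Feasible with finite optimum z* = -40 at (0, 8).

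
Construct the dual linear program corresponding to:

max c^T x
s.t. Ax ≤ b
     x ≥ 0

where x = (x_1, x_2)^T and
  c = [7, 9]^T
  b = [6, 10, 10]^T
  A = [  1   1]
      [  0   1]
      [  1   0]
Minimize: z = 6y1 + 10y2 + 10y3

Subject to:
  C1: -y1 - y3 ≤ -7
  C2: -y1 - y2 ≤ -9
  y1, y2, y3 ≥ 0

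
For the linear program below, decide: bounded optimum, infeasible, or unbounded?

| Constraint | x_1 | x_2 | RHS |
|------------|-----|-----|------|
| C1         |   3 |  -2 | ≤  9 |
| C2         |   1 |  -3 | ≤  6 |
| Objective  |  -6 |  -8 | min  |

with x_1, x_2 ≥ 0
Feasible point: (0, 0) satisfies every constraint, so the LP is feasible.
Direction d = (0, 1): for each constraint row a, a·d ≤ 0 —
  (3)(0) + (-2)(1) = -2 ≤ 0
  (1)(0) + (-3)(1) = -3 ≤ 0
and d ≥ 0, so (0, 0) + t·d stays feasible for every t ≥ 0. Along this ray z = -6x_1 - 8x_2 changes by -8 per unit t, so z → −∞.

Unbounded: there is a feasible ray along which z → −∞.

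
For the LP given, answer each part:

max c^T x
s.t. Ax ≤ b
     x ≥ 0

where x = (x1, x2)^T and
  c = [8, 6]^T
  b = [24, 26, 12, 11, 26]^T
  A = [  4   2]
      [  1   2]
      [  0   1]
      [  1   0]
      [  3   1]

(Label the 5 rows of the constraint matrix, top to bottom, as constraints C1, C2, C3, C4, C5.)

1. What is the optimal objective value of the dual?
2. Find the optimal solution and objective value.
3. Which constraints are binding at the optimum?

1. 72 (by strong duality, equal to the primal optimum)
2. x1 = 0, x2 = 12, z = 72
3. C1, C3, x1 ≥ 0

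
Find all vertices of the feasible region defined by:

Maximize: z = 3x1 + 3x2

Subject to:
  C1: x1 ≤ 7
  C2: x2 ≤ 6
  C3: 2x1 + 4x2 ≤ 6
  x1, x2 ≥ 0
Each vertex is the intersection of two constraint boundaries that also satisfies all remaining constraints:
  x1 = 0 and x2 = 0 → (0, 0)
  2x1 + 4x2 = 6 and x2 = 0 → (3, 0)
  2x1 + 4x2 = 6 and x1 = 0 → (0, 1.5)

Vertices: (0, 0), (3, 0), (0, 1.5)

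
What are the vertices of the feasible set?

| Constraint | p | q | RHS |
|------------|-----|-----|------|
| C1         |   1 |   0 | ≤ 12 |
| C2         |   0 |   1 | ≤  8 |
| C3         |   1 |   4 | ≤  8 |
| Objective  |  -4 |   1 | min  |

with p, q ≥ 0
Each vertex is the intersection of two constraint boundaries that also satisfies all remaining constraints:
  p = 0 and q = 0 → (0, 0)
  p + 4q = 8 and q = 0 → (8, 0)
  p + 4q = 8 and p = 0 → (0, 2)

Vertices: (0, 0), (8, 0), (0, 2)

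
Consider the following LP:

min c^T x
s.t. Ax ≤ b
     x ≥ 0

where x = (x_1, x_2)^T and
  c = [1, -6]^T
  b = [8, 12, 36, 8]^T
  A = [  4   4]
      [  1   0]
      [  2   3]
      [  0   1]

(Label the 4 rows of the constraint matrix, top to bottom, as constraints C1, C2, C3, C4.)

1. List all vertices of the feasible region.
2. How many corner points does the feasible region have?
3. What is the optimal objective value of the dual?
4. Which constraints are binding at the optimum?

1. (0, 0), (2, 0), (0, 2)
2. 3
3. -12 (by strong duality, equal to the primal optimum)
4. C1, x_1 ≥ 0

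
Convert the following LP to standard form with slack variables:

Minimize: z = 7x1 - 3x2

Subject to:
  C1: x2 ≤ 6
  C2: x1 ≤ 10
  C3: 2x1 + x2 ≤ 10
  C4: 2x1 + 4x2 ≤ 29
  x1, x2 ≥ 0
min z = 7x1 - 3x2

s.t.
  x2 + s1 = 6
  x1 + s2 = 10
  2x1 + x2 + s3 = 10
  2x1 + 4x2 + s4 = 29
  x1, x2, s1, s2, s3, s4 ≥ 0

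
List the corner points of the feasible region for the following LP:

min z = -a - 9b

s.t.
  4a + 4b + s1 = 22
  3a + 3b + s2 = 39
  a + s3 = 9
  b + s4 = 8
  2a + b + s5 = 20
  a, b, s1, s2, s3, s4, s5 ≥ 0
Each vertex is the intersection of two constraint boundaries that also satisfies all remaining constraints:
  a = 0 and b = 0 → (0, 0)
  4a + 4b = 22 and b = 0 → (5.5, 0)
  4a + 4b = 22 and a = 0 → (0, 5.5)

Vertices: (0, 0), (5.5, 0), (0, 5.5)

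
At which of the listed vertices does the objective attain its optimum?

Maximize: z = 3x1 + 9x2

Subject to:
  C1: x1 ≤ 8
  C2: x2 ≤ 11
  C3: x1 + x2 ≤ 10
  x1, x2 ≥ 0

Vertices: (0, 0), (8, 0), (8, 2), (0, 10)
(0, 10) with z = 90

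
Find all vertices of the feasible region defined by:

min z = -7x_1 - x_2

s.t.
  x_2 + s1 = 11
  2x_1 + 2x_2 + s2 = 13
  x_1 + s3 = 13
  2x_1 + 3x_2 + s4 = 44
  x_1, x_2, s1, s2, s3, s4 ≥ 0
Each vertex is the intersection of two constraint boundaries that also satisfies all remaining constraints:
  x_1 = 0 and x_2 = 0 → (0, 0)
  2x_1 + 2x_2 = 13 and x_2 = 0 → (6.5, 0)
  2x_1 + 2x_2 = 13 and x_1 = 0 → (0, 6.5)

Vertices: (0, 0), (6.5, 0), (0, 6.5)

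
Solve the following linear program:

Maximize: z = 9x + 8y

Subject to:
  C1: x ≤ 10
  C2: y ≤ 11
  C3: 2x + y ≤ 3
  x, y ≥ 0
Each vertex is the intersection of two constraint boundaries that also satisfies all remaining constraints:
  x = 0 and y = 0 → (0, 0)
  2x + y = 3 and y = 0 → (1.5, 0)
  2x + y = 3 and x = 0 → (0, 3)

Evaluating z = 9x + 8y at each vertex:
  (0, 0): z = 0
  (1.5, 0): z = 13.5
  (0, 3): z = 24

The maximum is at (0, 3) with z = 24.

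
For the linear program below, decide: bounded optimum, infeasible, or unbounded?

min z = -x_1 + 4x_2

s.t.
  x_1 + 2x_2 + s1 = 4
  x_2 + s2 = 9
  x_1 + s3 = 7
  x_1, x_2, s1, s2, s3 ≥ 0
The point (4, 0) satisfies every constraint, so the LP is feasible; the constraints give x_1 ≤ 7 and x_2 ≤ 9, which with x_1, x_2 ≥ 0 keep the feasible region inside a bounded box. A feasible, bounded LP attains a finite optimum at a vertex.

Evaluating z = -x_1 + 4x_2 at each vertex:
  (0, 0): z = 0
  (4, 0): z = -4
  (0, 2): z = 8

Bounded optimum: z* = -4 at (4, 0).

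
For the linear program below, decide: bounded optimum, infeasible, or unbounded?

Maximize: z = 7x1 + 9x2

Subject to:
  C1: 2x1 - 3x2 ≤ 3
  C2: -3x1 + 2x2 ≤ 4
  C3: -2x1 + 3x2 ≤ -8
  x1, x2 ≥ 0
C1 requires 2x1 - 3x2 ≤ 3, while C3 (-2x1 + 3x2 ≤ -8) is equivalent to 2x1 - 3x2 ≥ 8. Together they would need 8 ≤ 2x1 - 3x2 ≤ 3, which is impossible since 8 > 3. No point satisfies all constraints.

Infeasible — the constraint set is empty.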